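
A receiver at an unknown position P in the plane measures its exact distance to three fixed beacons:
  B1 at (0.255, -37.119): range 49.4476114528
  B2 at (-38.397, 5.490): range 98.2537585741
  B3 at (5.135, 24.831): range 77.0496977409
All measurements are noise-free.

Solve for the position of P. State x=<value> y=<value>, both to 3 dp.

eq1: (x − 0.255)² + (y + 37.119)² = 49.4476114528²
eq2: (x + 38.397)² + (y − 5.490)² = 98.2537585741²
eq3: (x − 5.135)² + (y − 24.831)² = 77.0496977409²
eq2−eq3, eq2−eq1 (x²,y² cancel):
  87.064·x + 38.682·y = 2855.622229
  77.304·x − 85.218·y = 7082.150273
det = 87.064·-85.218 − 38.682·77.304 = -10409.693280
x = (2855.622229·-85.218 − 38.682·7082.150273) / -10409.693280 = 49.694274
y = (87.064·7082.150273 − 2855.622229·77.304) / -10409.693280 = -38.026991

x=49.694 y=-38.027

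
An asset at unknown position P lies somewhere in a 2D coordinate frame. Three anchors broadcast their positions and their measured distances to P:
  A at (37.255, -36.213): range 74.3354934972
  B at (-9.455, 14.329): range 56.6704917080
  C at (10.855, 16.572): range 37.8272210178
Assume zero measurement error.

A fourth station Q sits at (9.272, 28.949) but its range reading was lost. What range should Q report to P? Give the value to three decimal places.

33.996

eq1: (x − 37.255)² + (y + 36.213)² = 74.3354934972²
eq2: (x + 9.455)² + (y − 14.329)² = 56.6704917080²
eq3: (x − 10.855)² + (y − 16.572)² = 37.8272210178²
eq3−eq2, eq3−eq1 (x²,y² cancel):
  -40.620·x − 4.486·y = -1878.390923
  52.800·x − 105.570·y = -1788.012759
det = -40.620·-105.570 − -4.486·52.800 = 4525.114200
x = (-1878.390923·-105.570 − -4.486·-1788.012759) / 4525.114200 = 42.049923
y = (-40.620·-1788.012759 − -1878.390923·52.800) / 4525.114200 = 37.967687
|P − Q| = √((42.049923 − 9.272)² + (37.967687 − 28.949)²) = 33.996014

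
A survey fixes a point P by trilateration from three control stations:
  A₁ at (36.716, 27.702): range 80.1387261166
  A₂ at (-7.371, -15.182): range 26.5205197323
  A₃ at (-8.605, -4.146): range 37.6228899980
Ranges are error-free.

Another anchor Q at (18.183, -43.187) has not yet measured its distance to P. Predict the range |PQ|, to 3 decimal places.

eq1: (x − 36.716)² + (y − 27.702)² = 80.1387261166²
eq2: (x + 7.371)² + (y + 15.182)² = 26.5205197323²
eq3: (x + 8.605)² + (y + 4.146)² = 37.6228899980²
eq2−eq1, eq2−eq3 (x²,y² cancel):
  88.174·x + 85.768·y = -3888.236762
  -2.468·x + 22.072·y = -905.733309
det = 88.174·22.072 − 85.768·-2.468 = 2157.851952
x = (-3888.236762·22.072 − 85.768·-905.733309) / 2157.851952 = -3.771448
y = (88.174·-905.733309 − -3888.236762·-2.468) / 2157.851952 = -41.457106
|P − Q| = √((-3.771448 − 18.183)² + (-41.457106 − -43.187)²) = 22.022496

22.022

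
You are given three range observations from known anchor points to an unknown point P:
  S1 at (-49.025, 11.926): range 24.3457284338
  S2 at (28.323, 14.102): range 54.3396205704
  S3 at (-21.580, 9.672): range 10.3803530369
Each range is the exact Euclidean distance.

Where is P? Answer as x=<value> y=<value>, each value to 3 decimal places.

eq1: (x + 49.025)² + (y − 11.926)² = 24.3457284338²
eq2: (x − 28.323)² + (y − 14.102)² = 54.3396205704²
eq3: (x + 21.580)² + (y − 9.672)² = 10.3803530369²
eq3−eq1, eq3−eq2 (x²,y² cancel):
  -54.890·x + 4.508·y = 1501.473353
  99.806·x + 8.860·y = -2403.227886
det = -54.890·8.860 − 4.508·99.806 = -936.250848
x = (1501.473353·8.860 − 4.508·-2403.227886) / -936.250848 = -25.780276
y = (-54.890·-2403.227886 − 1501.473353·99.806) / -936.250848 = 19.164598

x=-25.780 y=19.165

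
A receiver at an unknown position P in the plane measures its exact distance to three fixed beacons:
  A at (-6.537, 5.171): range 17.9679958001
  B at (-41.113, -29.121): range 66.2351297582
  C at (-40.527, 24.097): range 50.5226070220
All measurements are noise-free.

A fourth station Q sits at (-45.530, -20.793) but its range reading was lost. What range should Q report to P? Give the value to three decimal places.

64.789

eq1: (x + 6.537)² + (y − 5.171)² = 17.9679958001²
eq2: (x + 41.113)² + (y + 29.121)² = 66.2351297582²
eq3: (x + 40.527)² + (y − 24.097)² = 50.5226070220²
eq1−eq2, eq1−eq3 (x²,y² cancel):
  -69.152·x − 68.584·y = -1595.403741
  -67.980·x + 37.852·y = -76.053419
det = -69.152·37.852 − -68.584·-67.980 = -7279.881824
x = (-1595.403741·37.852 − -68.584·-76.053419) / -7279.881824 = 9.011859
y = (-69.152·-76.053419 − -1595.403741·-67.980) / -7279.881824 = 14.175546
|P − Q| = √((9.011859 − -45.530)² + (14.175546 − -20.793)²) = 64.788993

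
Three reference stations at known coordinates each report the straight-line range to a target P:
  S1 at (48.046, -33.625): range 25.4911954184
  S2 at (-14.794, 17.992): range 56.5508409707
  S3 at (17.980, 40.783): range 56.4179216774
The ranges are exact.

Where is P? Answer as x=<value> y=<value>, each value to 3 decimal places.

x=31.915 y=-13.887

eq1: (x − 48.046)² + (y + 33.625)² = 25.4911954184²
eq2: (x + 14.794)² + (y − 17.992)² = 56.5508409707²
eq3: (x − 17.980)² + (y − 40.783)² = 56.4179216774²
eq2−eq1, eq2−eq3 (x²,y² cancel):
  125.680·x − 103.234·y = 5444.680812
  65.548·x + 45.582·y = 1458.974717
det = 125.680·45.582 − -103.234·65.548 = 12495.527992
x = (5444.680812·45.582 − -103.234·1458.974717) / 12495.527992 = 31.915037
y = (125.680·1458.974717 − 5444.680812·65.548) / 12495.527992 = -13.886888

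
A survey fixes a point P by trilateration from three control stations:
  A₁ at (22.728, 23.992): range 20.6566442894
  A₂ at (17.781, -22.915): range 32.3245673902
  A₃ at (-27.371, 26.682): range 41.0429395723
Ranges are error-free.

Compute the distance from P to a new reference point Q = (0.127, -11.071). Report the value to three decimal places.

21.423

eq1: (x − 22.728)² + (y − 23.992)² = 20.6566442894²
eq2: (x − 17.781)² + (y + 22.915)² = 32.3245673902²
eq3: (x + 27.371)² + (y − 26.682)² = 41.0429395723²
eq3−eq2, eq3−eq1 (x²,y² cancel):
  90.304·x − 99.194·y = 19.805653
  100.198·x − 5.380·y = 888.903218
det = 90.304·-5.380 − -99.194·100.198 = 9453.204892
x = (19.805653·-5.380 − -99.194·888.903218) / 9453.204892 = 9.316133
y = (90.304·888.903218 − 19.805653·100.198) / 9453.204892 = 8.281533
|P − Q| = √((9.316133 − 0.127)² + (8.281533 − -11.071)²) = 21.423368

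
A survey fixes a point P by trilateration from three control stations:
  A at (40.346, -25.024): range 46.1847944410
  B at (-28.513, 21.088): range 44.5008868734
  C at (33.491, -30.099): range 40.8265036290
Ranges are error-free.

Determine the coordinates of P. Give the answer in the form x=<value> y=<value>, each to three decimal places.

x=-5.092 y=-16.751

eq1: (x − 40.346)² + (y + 25.024)² = 46.1847944410²
eq2: (x + 28.513)² + (y − 21.088)² = 44.5008868734²
eq3: (x − 33.491)² + (y + 30.099)² = 40.8265036290²
eq2−eq1, eq2−eq3 (x²,y² cancel):
  137.718·x − 92.224·y = 843.599074
  124.008·x − 102.374·y = 1083.427503
det = 137.718·-102.374 − -92.224·124.008 = -2662.228740
x = (843.599074·-102.374 − -92.224·1083.427503) / -2662.228740 = -5.091751
y = (137.718·1083.427503 − 843.599074·124.008) / -2662.228740 = -16.750790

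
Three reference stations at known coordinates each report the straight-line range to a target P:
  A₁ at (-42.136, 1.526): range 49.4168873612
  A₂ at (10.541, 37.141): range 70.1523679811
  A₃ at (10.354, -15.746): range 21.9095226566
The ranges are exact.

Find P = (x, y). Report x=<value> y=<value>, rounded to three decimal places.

x=-5.141 y=-31.236

eq1: (x + 42.136)² + (y − 1.526)² = 49.4168873612²
eq2: (x − 10.541)² + (y − 37.141)² = 70.1523679811²
eq3: (x − 10.354)² + (y + 15.746)² = 21.9095226566²
eq3−eq1, eq3−eq2 (x²,y² cancel):
  -104.980·x + 34.544·y = -539.372233
  0.374·x + 105.774·y = -3305.902820
det = -104.980·105.774 − 34.544·0.374 = -11117.073976
x = (-539.372233·105.774 − 34.544·-3305.902820) / -11117.073976 = -5.140521
y = (-104.980·-3305.902820 − -539.372233·0.374) / -11117.073976 = -31.236223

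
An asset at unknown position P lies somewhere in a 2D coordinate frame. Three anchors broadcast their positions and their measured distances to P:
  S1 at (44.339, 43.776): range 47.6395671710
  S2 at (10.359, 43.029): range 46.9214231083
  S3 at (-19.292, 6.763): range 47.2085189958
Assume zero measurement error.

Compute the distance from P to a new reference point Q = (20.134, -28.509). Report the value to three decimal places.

28.703

eq1: (x − 44.339)² + (y − 43.776)² = 47.6395671710²
eq2: (x − 10.359)² + (y − 43.029)² = 46.9214231083²
eq3: (x + 19.292)² + (y − 6.763)² = 47.2085189958²
eq1−eq2, eq1−eq3 (x²,y² cancel):
  -67.960·x − 1.494·y = -1855.572961
  -127.262·x − 74.026·y = -3423.481570
det = -67.960·-74.026 − -1.494·-127.262 = 4840.677532
x = (-1855.572961·-74.026 − -1.494·-3423.481570) / 4840.677532 = 27.319722
y = (-67.960·-3423.481570 − -1855.572961·-127.262) / 4840.677532 = -0.719758
|P − Q| = √((27.319722 − 20.134)² + (-0.719758 − -28.509)²) = 28.703250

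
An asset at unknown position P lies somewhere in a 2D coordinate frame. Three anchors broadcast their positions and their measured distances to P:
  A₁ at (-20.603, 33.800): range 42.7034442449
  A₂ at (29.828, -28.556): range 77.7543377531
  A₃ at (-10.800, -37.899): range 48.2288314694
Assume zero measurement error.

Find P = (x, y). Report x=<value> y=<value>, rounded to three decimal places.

x=-43.369 y=-2.329

eq1: (x + 20.603)² + (y − 33.800)² = 42.7034442449²
eq2: (x − 29.828)² + (y + 28.556)² = 77.7543377531²
eq3: (x + 10.800)² + (y + 37.899)² = 48.2288314694²
eq1−eq3, eq1−eq2 (x²,y² cancel):
  19.606·x − 143.398·y = -516.385443
  100.862·x − 124.712·y = -4083.921778
det = 19.606·-124.712 − -143.398·100.862 = 12018.305604
x = (-516.385443·-124.712 − -143.398·-4083.921778) / 12018.305604 = -43.369404
y = (19.606·-4083.921778 − -516.385443·100.862) / 12018.305604 = -2.328590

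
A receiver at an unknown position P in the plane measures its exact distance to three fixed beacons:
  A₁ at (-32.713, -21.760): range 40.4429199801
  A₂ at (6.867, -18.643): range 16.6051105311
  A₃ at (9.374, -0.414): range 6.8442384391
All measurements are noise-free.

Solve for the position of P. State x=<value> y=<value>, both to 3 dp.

x=2.864 y=-2.528

eq1: (x + 32.713)² + (y + 21.760)² = 40.4429199801²
eq2: (x − 6.867)² + (y + 18.643)² = 16.6051105311²
eq3: (x − 9.374)² + (y + 0.414)² = 6.8442384391²
eq1−eq3, eq1−eq2 (x²,y² cancel):
  84.174·x + 42.692·y = 133.191480
  79.160·x + 6.234·y = 210.979250
det = 84.174·6.234 − 42.692·79.160 = -2854.758004
x = (133.191480·6.234 − 42.692·210.979250) / -2854.758004 = 2.864274
y = (84.174·210.979250 − 133.191480·79.160) / -2854.758004 = -2.527545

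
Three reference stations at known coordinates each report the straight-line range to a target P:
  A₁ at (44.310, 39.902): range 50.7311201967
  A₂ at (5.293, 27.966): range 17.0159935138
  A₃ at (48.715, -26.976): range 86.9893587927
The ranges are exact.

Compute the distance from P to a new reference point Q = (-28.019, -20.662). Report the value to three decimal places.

eq1: (x − 44.310)² + (y − 39.902)² = 50.7311201967²
eq2: (x − 5.293)² + (y − 27.966)² = 17.0159935138²
eq3: (x − 48.715)² + (y + 26.976)² = 86.9893587927²
eq1−eq2, eq1−eq3 (x²,y² cancel):
  -78.034·x − 23.872·y = -461.330178
  8.810·x − 133.756·y = -5448.191890
det = -78.034·-133.756 − -23.872·8.810 = 10647.828024
x = (-461.330178·-133.756 − -23.872·-5448.191890) / 10647.828024 = -6.419484
y = (-78.034·-5448.191890 − -461.330178·8.810) / 10647.828024 = 40.309491
|P − Q| = √((-6.419484 − -28.019)² + (40.309491 − -20.662)²) = 64.684324

64.684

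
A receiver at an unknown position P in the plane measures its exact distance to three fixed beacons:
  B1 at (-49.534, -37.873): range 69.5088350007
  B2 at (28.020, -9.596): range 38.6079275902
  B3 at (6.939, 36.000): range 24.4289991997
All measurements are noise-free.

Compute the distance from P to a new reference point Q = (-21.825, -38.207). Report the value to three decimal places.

55.189

eq1: (x + 49.534)² + (y + 37.873)² = 69.5088350007²
eq2: (x − 28.020)² + (y + 9.596)² = 38.6079275902²
eq3: (x − 6.939)² + (y − 36.000)² = 24.4289991997²
eq3−eq2, eq3−eq1 (x²,y² cancel):
  42.162·x − 91.192·y = -1360.742176
  -112.946·x − 147.746·y = -1690.870577
det = 42.162·-147.746 − -91.192·-112.946 = -16529.038484
x = (-1360.742176·-147.746 − -91.192·-1690.870577) / -16529.038484 = -2.834426
y = (42.162·-1690.870577 − -1360.742176·-112.946) / -16529.038484 = 13.611250
|P − Q| = √((-2.834426 − -21.825)² + (13.611250 − -38.207)²) = 55.188521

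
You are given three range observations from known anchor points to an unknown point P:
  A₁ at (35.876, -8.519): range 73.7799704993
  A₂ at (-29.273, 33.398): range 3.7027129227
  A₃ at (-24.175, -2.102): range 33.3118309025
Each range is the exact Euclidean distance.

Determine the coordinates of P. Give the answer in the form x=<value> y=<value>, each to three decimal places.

eq1: (x − 35.876)² + (y + 8.519)² = 73.7799704993²
eq2: (x + 29.273)² + (y − 33.398)² = 3.7027129227²
eq3: (x + 24.175)² + (y + 2.102)² = 33.3118309025²
eq2−eq1, eq2−eq3 (x²,y² cancel):
  130.298·x − 83.834·y = -6042.448160
  10.196·x − 71.000·y = -2479.453899
det = 130.298·-71.000 − -83.834·10.196 = -8396.386536
x = (-6042.448160·-71.000 − -83.834·-2479.453899) / -8396.386536 = -26.338864
y = (130.298·-2479.453899 − -6042.448160·10.196) / -8396.386536 = 31.139477

x=-26.339 y=31.139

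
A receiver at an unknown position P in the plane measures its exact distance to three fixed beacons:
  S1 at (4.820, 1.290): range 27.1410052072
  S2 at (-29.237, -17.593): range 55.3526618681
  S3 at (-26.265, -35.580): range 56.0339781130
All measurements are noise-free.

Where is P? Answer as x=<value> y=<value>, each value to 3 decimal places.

eq1: (x − 4.820)² + (y − 1.290)² = 27.1410052072²
eq2: (x + 29.237)² + (y + 17.593)² = 55.3526618681²
eq3: (x + 26.265)² + (y + 35.580)² = 56.0339781130²
eq1−eq2, eq1−eq3 (x²,y² cancel):
  -68.114·x − 37.766·y = -1187.863694
  -62.170·x − 73.740·y = -472.282415
det = -68.114·-73.740 − -37.766·-62.170 = 2674.814140
x = (-1187.863694·-73.740 − -37.766·-472.282415) / 2674.814140 = 26.079140
y = (-68.114·-472.282415 − -1187.863694·-62.170) / 2674.814140 = -15.582556

x=26.079 y=-15.583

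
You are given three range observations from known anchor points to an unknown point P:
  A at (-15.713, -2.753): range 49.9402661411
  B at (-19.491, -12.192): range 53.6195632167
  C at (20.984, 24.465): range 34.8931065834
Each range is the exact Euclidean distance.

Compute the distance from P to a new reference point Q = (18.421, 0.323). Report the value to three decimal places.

eq1: (x + 15.713)² + (y + 2.753)² = 49.9402661411²
eq2: (x + 19.491)² + (y + 12.192)² = 53.6195632167²
eq3: (x − 20.984)² + (y − 24.465)² = 34.8931065834²
eq2−eq1, eq2−eq3 (x²,y² cancel):
  7.556·x + 18.878·y = 106.960810
  80.950·x + 73.314·y = 2167.849209
det = 7.556·73.314 − 18.878·80.950 = -974.213516
x = (106.960810·73.314 − 18.878·2167.849209) / -974.213516 = 33.958606
y = (7.556·2167.849209 − 106.960810·80.950) / -974.213516 = -7.926179
|P − Q| = √((33.958606 − 18.421)² + (-7.926179 − 0.323)²) = 17.591650

17.592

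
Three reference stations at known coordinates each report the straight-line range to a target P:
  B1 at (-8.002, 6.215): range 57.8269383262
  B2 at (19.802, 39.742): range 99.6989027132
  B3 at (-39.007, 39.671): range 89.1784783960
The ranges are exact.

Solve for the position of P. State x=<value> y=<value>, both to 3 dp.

eq1: (x + 8.002)² + (y − 6.215)² = 57.8269383262²
eq2: (x − 19.802)² + (y − 39.742)² = 99.6989027132²
eq3: (x + 39.007)² + (y − 39.671)² = 89.1784783960²
eq1−eq3, eq1−eq2 (x²,y² cancel):
  -62.010·x + 66.912·y = -1616.170152
  55.608·x + 67.054·y = -4727.028867
det = -62.010·67.054 − 66.912·55.608 = -7878.861036
x = (-1616.170152·67.054 − 66.912·-4727.028867) / -7878.861036 = -26.390145
y = (-62.010·-4727.028867 − -1616.170152·55.608) / -7878.861036 = -48.610459

x=-26.390 y=-48.610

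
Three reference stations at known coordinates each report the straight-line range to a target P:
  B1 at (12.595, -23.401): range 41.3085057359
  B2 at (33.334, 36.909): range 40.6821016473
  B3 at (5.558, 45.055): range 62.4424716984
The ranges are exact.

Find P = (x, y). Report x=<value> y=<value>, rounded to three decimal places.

x=47.458 y=-1.243

eq1: (x − 12.595)² + (y + 23.401)² = 41.3085057359²
eq2: (x − 33.334)² + (y − 36.909)² = 40.6821016473²
eq3: (x − 5.558)² + (y − 45.055)² = 62.4424716984²
eq3−eq1, eq3−eq2 (x²,y² cancel):
  14.074·x − 136.912·y = 838.066063
  55.552·x − 16.292·y = 2656.614325
det = 14.074·-16.292 − -136.912·55.552 = 7376.441816
x = (838.066063·-16.292 − -136.912·2656.614325) / 7376.441816 = 47.457652
y = (14.074·2656.614325 − 838.066063·55.552) / 7376.441816 = -1.242748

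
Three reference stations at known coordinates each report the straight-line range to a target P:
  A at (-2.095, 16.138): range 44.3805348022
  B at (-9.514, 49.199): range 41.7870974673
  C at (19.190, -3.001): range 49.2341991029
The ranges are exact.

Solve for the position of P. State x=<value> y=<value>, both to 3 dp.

eq1: (x + 2.095)² + (y − 16.138)² = 44.3805348022²
eq2: (x + 9.514)² + (y − 49.199)² = 41.7870974673²
eq3: (x − 19.190)² + (y + 3.001)² = 49.2341991029²
eq3−eq1, eq3−eq2 (x²,y² cancel):
  -42.570·x + 38.278·y = 341.936460
  -57.408·x + 104.400·y = 2811.640543
det = -42.570·104.400 − 38.278·-57.408 = -2246.844576
x = (341.936460·104.400 − 38.278·2811.640543) / -2246.844576 = 32.011921
y = (-42.570·2811.640543 − 341.936460·-57.408) / -2246.844576 = 44.534300

x=32.012 y=44.534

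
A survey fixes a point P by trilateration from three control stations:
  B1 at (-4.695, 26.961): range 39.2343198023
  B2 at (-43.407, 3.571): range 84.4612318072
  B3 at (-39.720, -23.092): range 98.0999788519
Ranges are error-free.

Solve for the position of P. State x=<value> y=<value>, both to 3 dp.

eq1: (x + 4.695)² + (y − 26.961)² = 39.2343198023²
eq2: (x + 43.407)² + (y − 3.571)² = 84.4612318072²
eq3: (x + 39.720)² + (y + 23.092)² = 98.0999788519²
eq3−eq2, eq3−eq1 (x²,y² cancel):
  -7.374·x + 53.326·y = 2275.906998
  70.050·x + 100.106·y = 6722.293682
det = -7.374·100.106 − 53.326·70.050 = -4473.667944
x = (2275.906998·100.106 − 53.326·6722.293682) / -4473.667944 = 29.202231
y = (-7.374·6722.293682 − 2275.906998·70.050) / -4473.667944 = 46.717253

x=29.202 y=46.717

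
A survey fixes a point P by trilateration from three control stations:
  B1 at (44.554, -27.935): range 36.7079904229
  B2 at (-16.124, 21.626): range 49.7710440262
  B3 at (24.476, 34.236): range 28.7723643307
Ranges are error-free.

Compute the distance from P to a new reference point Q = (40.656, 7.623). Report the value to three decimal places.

9.536

eq1: (x − 44.554)² + (y + 27.935)² = 36.7079904229²
eq2: (x + 16.124)² + (y − 21.626)² = 49.7710440262²
eq3: (x − 24.476)² + (y − 34.236)² = 28.7723643307²
eq3−eq1, eq3−eq2 (x²,y² cancel):
  40.156·x − 124.342·y = 474.617257
  -81.200·x − 25.220·y = -2692.818894
det = 40.156·-25.220 − -124.342·-81.200 = -11109.304720
x = (474.617257·-25.220 − -124.342·-2692.818894) / -11109.304720 = 31.217105
y = (40.156·-2692.818894 − 474.617257·-81.200) / -11109.304720 = 6.264471
|P − Q| = √((31.217105 − 40.656)² + (6.264471 − 7.623)²) = 9.536159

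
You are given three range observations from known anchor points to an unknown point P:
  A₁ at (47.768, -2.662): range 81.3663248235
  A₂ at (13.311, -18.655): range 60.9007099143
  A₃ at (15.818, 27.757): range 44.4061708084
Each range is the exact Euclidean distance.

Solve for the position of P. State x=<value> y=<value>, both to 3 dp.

x=-28.535 y=25.592

eq1: (x − 47.768)² + (y + 2.662)² = 81.3663248235²
eq2: (x − 13.311)² + (y + 18.655)² = 60.9007099143²
eq3: (x − 15.818)² + (y − 27.757)² = 44.4061708084²
eq1−eq3, eq1−eq2 (x²,y² cancel):
  -63.900·x + 60.838·y = 3380.362914
  -68.914·x − 31.986·y = 1147.906025
det = -63.900·-31.986 − 60.838·-68.914 = 6236.495332
x = (3380.362914·-31.986 − 60.838·1147.906025) / 6236.495332 = -28.535353
y = (-63.900·1147.906025 − 3380.362914·-68.914) / 6236.495332 = 25.591799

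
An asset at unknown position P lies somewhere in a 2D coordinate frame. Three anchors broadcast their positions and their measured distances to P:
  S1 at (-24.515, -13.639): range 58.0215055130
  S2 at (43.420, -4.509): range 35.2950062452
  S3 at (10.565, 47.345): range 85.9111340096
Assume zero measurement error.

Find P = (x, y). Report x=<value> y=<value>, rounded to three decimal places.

x=28.763 y=-36.617

eq1: (x + 24.515)² + (y + 13.639)² = 58.0215055130²
eq2: (x − 43.420)² + (y + 4.509)² = 35.2950062452²
eq3: (x − 10.565)² + (y − 47.345)² = 85.9111340096²
eq1−eq2, eq1−eq3 (x²,y² cancel):
  135.870·x + 18.260·y = 3239.377571
  70.160·x + 121.968·y = -2448.067141
det = 135.870·121.968 − 18.260·70.160 = 15290.670560
x = (3239.377571·121.968 − 18.260·-2448.067141) / 15290.670560 = 28.762775
y = (135.870·-2448.067141 − 3239.377571·70.160) / 15290.670560 = -36.616681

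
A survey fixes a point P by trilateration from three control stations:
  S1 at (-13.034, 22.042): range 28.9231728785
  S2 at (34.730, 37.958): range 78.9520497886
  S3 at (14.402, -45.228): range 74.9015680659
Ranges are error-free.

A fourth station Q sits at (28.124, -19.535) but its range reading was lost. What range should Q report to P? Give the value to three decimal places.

eq1: (x + 13.034)² + (y − 22.042)² = 28.9231728785²
eq2: (x − 34.730)² + (y − 37.958)² = 78.9520497886²
eq3: (x − 14.402)² + (y + 45.228)² = 74.9015680659²
eq1−eq2, eq1−eq3 (x²,y² cancel):
  95.528·x + 31.832·y = -3405.628492
  54.872·x − 134.540·y = -3176.440301
det = 95.528·-134.540 − 31.832·54.872 = -14599.022624
x = (-3405.628492·-134.540 − 31.832·-3176.440301) / -14599.022624 = -38.311175
y = (95.528·-3176.440301 − -3405.628492·54.872) / -14599.022624 = 7.984462
|P − Q| = √((-38.311175 − 28.124)² + (7.984462 − -19.535)²) = 71.909340

71.909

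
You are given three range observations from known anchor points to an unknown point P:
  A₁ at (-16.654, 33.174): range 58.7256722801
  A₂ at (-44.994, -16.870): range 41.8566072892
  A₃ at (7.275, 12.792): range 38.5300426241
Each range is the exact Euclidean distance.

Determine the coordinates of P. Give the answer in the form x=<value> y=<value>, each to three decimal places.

x=-3.770 y=-24.121

eq1: (x + 16.654)² + (y − 33.174)² = 58.7256722801²
eq2: (x + 44.994)² + (y + 16.870)² = 41.8566072892²
eq3: (x − 7.275)² + (y − 12.792)² = 38.5300426241²
eq3−eq2, eq3−eq1 (x²,y² cancel):
  -104.538·x − 59.324·y = 1825.084658
  -47.858·x + 40.764·y = -802.831297
det = -104.538·40.764 − -59.324·-47.858 = -7100.515024
x = (1825.084658·40.764 − -59.324·-802.831297) / -7100.515024 = -3.770232
y = (-104.538·-802.831297 − 1825.084658·-47.858) / -7100.515024 = -24.120966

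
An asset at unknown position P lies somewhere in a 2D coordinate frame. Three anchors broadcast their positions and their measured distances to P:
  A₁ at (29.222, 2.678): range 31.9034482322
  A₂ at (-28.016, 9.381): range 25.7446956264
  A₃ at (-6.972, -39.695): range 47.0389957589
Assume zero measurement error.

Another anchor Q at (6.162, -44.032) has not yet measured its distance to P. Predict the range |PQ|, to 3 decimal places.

51.857

eq1: (x − 29.222)² + (y − 2.678)² = 31.9034482322²
eq2: (x + 28.016)² + (y − 9.381)² = 25.7446956264²
eq3: (x + 6.972)² + (y + 39.695)² = 47.0389957589²
eq2−eq3, eq2−eq1 (x²,y² cancel):
  42.088·x − 98.152·y = -798.475377
  114.476·x − 13.406·y = -366.843105
det = 42.088·-13.406 − -98.152·114.476 = 10671.816624
x = (-798.475377·-13.406 − -98.152·-366.843105) / 10671.816624 = -2.370920
y = (42.088·-366.843105 − -798.475377·114.476) / 10671.816624 = 7.118430
|P − Q| = √((-2.370920 − 6.162)² + (7.118430 − -44.032)²) = 51.857277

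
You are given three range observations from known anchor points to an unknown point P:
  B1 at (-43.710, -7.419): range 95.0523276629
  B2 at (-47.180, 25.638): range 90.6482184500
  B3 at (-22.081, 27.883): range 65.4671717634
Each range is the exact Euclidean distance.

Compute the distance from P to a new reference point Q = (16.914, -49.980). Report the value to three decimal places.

84.984

eq1: (x + 43.710)² + (y + 7.419)² = 95.0523276629²
eq2: (x + 47.180)² + (y − 25.638)² = 90.6482184500²
eq3: (x + 22.081)² + (y − 27.883)² = 65.4671717634²
eq2−eq3, eq2−eq1 (x²,y² cancel):
  50.198·x + 4.490·y = 2312.921735
  6.940·x − 66.114·y = -1735.499269
det = 50.198·-66.114 − 4.490·6.940 = -3349.951172
x = (2312.921735·-66.114 − 4.490·-1735.499269) / -3349.951172 = 43.321263
y = (50.198·-1735.499269 − 2312.921735·6.940) / -3349.951172 = 30.797544
|P − Q| = √((43.321263 − 16.914)² + (30.797544 − -49.980)²) = 84.984441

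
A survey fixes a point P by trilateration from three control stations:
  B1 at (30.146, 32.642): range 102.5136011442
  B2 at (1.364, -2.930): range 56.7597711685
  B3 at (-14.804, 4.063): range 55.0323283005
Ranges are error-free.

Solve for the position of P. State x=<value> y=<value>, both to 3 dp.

x=-33.558 y=-47.675

eq1: (x − 30.146)² + (y − 32.642)² = 102.5136011442²
eq2: (x − 1.364)² + (y + 2.930)² = 56.7597711685²
eq3: (x + 14.804)² + (y − 4.063)² = 55.0323283005²
eq1−eq2, eq1−eq3 (x²,y² cancel):
  -57.564·x − 71.144·y = 5323.530712
  -89.900·x − 57.158·y = 5741.866166
det = -57.564·-57.158 − -71.144·-89.900 = -3105.602488
x = (5323.530712·-57.158 − -71.144·5741.866166) / -3105.602488 = -33.557726
y = (-57.564·5741.866166 − 5323.530712·-89.900) / -3105.602488 = -47.675331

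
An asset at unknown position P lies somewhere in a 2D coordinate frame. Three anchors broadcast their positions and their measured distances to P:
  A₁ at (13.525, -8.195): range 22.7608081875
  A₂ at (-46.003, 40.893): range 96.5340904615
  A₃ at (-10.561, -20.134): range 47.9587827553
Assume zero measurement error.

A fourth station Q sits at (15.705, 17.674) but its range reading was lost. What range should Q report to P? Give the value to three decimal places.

eq1: (x − 13.525)² + (y + 8.195)² = 22.7608081875²
eq2: (x + 46.003)² + (y − 40.893)² = 96.5340904615²
eq3: (x + 10.561)² + (y + 20.134)² = 47.9587827553²
eq2−eq1, eq2−eq3 (x²,y² cancel):
  119.056·x − 98.176·y = 5262.346424
  70.884·x − 122.054·y = 3747.184997
det = 119.056·-122.054 − -98.176·70.884 = -7572.153440
x = (5262.346424·-122.054 − -98.176·3747.184997) / -7572.153440 = 36.238938
y = (119.056·3747.184997 − 5262.346424·70.884) / -7572.153440 = -9.654941
|P − Q| = √((36.238938 − 15.705)² + (-9.654941 − 17.674)²) = 34.183528

34.184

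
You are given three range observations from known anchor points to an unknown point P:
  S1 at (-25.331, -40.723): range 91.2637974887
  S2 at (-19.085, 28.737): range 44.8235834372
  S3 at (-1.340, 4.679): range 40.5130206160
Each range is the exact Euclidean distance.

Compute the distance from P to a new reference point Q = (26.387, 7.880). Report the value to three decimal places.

eq1: (x + 25.331)² + (y + 40.723)² = 91.2637974887²
eq2: (x + 19.085)² + (y − 28.737)² = 44.8235834372²
eq3: (x + 1.340)² + (y − 4.679)² = 40.5130206160²
eq1−eq2, eq1−eq3 (x²,y² cancel):
  12.492·x + 138.920·y = 5209.957204
  47.982·x + 90.804·y = 4411.442244
det = 12.492·90.804 − 138.920·47.982 = -5531.335872
x = (5209.957204·90.804 − 138.920·4411.442244) / -5531.335872 = 25.265615
y = (12.492·4411.442244 − 5209.957204·47.982) / -5531.335872 = 35.231350
|P − Q| = √((25.265615 − 26.387)² + (35.231350 − 7.880)²) = 27.374328

27.374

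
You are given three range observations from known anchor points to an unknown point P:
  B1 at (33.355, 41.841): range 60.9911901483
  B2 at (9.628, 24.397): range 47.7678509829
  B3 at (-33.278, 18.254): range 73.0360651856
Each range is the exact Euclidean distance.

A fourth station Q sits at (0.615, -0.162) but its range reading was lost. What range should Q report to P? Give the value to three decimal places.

eq1: (x − 33.355)² + (y − 41.841)² = 60.9911901483²
eq2: (x − 9.628)² + (y − 24.397)² = 47.7678509829²
eq3: (x + 33.278)² + (y − 18.254)² = 73.0360651856²
eq3−eq1, eq3−eq2 (x²,y² cancel):
  133.266·x + 47.174·y = 3036.933048
  85.812·x + 12.286·y = 2299.777423
det = 133.266·12.286 − 47.174·85.812 = -2410.789212
x = (3036.933048·12.286 − 47.174·2299.777423) / -2410.789212 = 29.524747
y = (133.266·2299.777423 − 3036.933048·85.812) / -2410.789212 = -19.029801
|P − Q| = √((29.524747 − 0.615)² + (-19.029801 − -0.162)²) = 34.521984

34.522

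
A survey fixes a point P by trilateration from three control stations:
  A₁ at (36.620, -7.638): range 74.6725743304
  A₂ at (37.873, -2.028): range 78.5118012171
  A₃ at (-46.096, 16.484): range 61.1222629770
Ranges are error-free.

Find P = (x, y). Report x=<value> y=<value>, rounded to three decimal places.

x=-29.498 y=-42.342

eq1: (x − 36.620)² + (y + 7.638)² = 74.6725743304²
eq2: (x − 37.873)² + (y + 2.028)² = 78.5118012171²
eq3: (x + 46.096)² + (y − 16.484)² = 61.1222629770²
eq3−eq1, eq3−eq2 (x²,y² cancel):
  165.432·x − 48.244·y = -2837.262354
  167.938·x − 37.024·y = -3386.258458
det = 165.432·-37.024 − -48.244·167.938 = 1977.046504
x = (-2837.262354·-37.024 − -48.244·-3386.258458) / 1977.046504 = -29.498472
y = (165.432·-3386.258458 − -2837.262354·167.938) / 1977.046504 = -42.341616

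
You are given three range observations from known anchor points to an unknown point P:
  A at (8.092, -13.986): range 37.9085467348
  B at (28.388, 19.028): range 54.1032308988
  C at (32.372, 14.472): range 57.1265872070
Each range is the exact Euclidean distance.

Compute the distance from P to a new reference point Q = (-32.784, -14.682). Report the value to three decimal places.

eq1: (x − 8.092)² + (y + 13.986)² = 37.9085467348²
eq2: (x − 28.388)² + (y − 19.028)² = 54.1032308988²
eq3: (x − 32.372)² + (y − 14.472)² = 57.1265872070²
eq1−eq2, eq1−eq3 (x²,y² cancel):
  40.592·x + 66.028·y = -583.247010
  48.560·x + 56.916·y = -830.092542
det = 40.592·56.916 − 66.028·48.560 = -895.985408
x = (-583.247010·56.916 − 66.028·-830.092542) / -895.985408 = -24.122339
y = (40.592·-830.092542 − -583.247010·48.560) / -895.985408 = 5.996350
|P − Q| = √((-24.122339 − -32.784)² + (5.996350 − -14.682)²) = 22.419155

22.419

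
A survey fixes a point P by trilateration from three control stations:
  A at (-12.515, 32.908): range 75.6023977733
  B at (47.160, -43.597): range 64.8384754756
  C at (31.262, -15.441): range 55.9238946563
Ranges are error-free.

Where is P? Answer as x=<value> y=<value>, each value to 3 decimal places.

x=-17.670 y=-42.518

eq1: (x + 12.515)² + (y − 32.908)² = 75.6023977733²
eq2: (x − 47.160)² + (y + 43.597)² = 64.8384754756²
eq3: (x − 31.262)² + (y + 15.441)² = 55.9238946563²
eq2−eq3, eq2−eq1 (x²,y² cancel):
  -31.796·x + 56.312·y = -1832.480976
  -119.350·x + 153.010·y = -4396.896967
det = -31.796·153.010 − 56.312·-119.350 = 1855.731240
x = (-1832.480976·153.010 − 56.312·-4396.896967) / 1855.731240 = -17.669505
y = (-31.796·-4396.896967 − -1832.480976·-119.350) / 1855.731240 = -42.518478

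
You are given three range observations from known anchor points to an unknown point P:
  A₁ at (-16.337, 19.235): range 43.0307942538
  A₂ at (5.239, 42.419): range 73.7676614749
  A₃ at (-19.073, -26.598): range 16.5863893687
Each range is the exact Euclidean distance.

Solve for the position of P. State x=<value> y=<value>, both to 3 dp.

eq1: (x + 16.337)² + (y − 19.235)² = 43.0307942538²
eq2: (x − 5.239)² + (y − 42.419)² = 73.7676614749²
eq3: (x + 19.073)² + (y + 26.598)² = 16.5863893687²
eq3−eq2, eq3−eq1 (x²,y² cancel):
  48.624·x + 138.034·y = -4410.973818
  5.472·x + 91.666·y = -2010.891081
det = 48.624·91.666 − 138.034·5.472 = 3701.845536
x = (-4410.973818·91.666 − 138.034·-2010.891081) / 3701.845536 = -34.243727
y = (48.624·-2010.891081 − -4410.973818·5.472) / 3701.845536 = -19.892975

x=-34.244 y=-19.893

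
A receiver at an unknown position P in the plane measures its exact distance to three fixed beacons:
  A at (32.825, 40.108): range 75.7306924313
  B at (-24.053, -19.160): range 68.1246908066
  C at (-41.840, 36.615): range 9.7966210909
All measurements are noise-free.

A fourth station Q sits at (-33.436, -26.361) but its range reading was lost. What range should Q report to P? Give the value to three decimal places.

eq1: (x − 32.825)² + (y − 40.108)² = 75.7306924313²
eq2: (x + 24.053)² + (y + 19.160)² = 68.1246908066²
eq3: (x + 41.840)² + (y − 36.615)² = 9.7966210909²
eq1−eq3, eq1−eq2 (x²,y² cancel):
  -149.330·x − 6.986·y = 6044.275527
  -113.756·x − 118.536·y = -646.315601
det = -149.330·-118.536 − -6.986·-113.756 = 16906.281464
x = (6044.275527·-118.536 − -6.986·-646.315601) / 16906.281464 = -42.645653
y = (-149.330·-646.315601 − 6044.275527·-113.756) / 16906.281464 = 46.378437
|P − Q| = √((-42.645653 − -33.436)² + (46.378437 − -26.361)²) = 73.320144

73.320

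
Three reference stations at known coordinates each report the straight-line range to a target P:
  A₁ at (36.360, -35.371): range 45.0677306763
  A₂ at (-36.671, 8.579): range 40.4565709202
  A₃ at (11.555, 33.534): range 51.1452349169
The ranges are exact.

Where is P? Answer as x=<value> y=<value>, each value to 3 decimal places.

x=-3.945 y=-15.206

eq1: (x − 36.360)² + (y + 35.371)² = 45.0677306763²
eq2: (x + 36.671)² + (y − 8.579)² = 40.4565709202²
eq3: (x − 11.555)² + (y − 33.534)² = 51.1452349169²
eq3−eq2, eq3−eq1 (x²,y² cancel):
  -96.452·x − 49.910·y = 1139.415225
  49.610·x − 137.810·y = 1899.844766
det = -96.452·-137.810 − -49.910·49.610 = 15768.085220
x = (1139.415225·-137.810 − -49.910·1899.844766) / 15768.085220 = -3.944776
y = (-96.452·1899.844766 − 1139.415225·49.610) / 15768.085220 = -15.206045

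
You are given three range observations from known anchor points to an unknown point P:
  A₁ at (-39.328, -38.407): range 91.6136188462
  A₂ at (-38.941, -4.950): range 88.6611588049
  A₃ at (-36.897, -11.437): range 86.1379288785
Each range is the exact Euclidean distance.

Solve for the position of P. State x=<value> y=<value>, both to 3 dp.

eq1: (x + 39.328)² + (y + 38.407)² = 91.6136188462²
eq2: (x + 38.941)² + (y + 4.950)² = 88.6611588049²
eq3: (x + 36.897)² + (y + 11.437)² = 86.1379288785²
eq2−eq3, eq2−eq1 (x²,y² cancel):
  4.088·x − 12.974·y = 392.347886
  -0.774·x − 66.914·y = 948.631175
det = 4.088·-66.914 − -12.974·-0.774 = -283.586308
x = (392.347886·-66.914 − -12.974·948.631175) / -283.586308 = 49.177359
y = (4.088·948.631175 − 392.347886·-0.774) / -283.586308 = -14.745710

x=49.177 y=-14.746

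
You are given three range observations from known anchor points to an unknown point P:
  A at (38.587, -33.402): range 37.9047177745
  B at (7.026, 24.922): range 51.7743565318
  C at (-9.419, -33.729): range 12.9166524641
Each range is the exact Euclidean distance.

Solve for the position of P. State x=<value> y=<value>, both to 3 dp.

x=1.309 y=-26.536

eq1: (x − 38.587)² + (y + 33.402)² = 37.9047177745²
eq2: (x − 7.026)² + (y − 24.922)² = 51.7743565318²
eq3: (x + 9.419)² + (y + 33.729)² = 12.9166524641²
eq2−eq1, eq2−eq3 (x²,y² cancel):
  63.122·x − 116.648·y = 3177.995778
  -32.890·x − 117.302·y = 3069.636325
det = 63.122·-117.302 − -116.648·-32.890 = -11240.889564
x = (3177.995778·-117.302 − -116.648·3069.636325) / -11240.889564 = 1.309356
y = (63.122·3069.636325 − 3177.995778·-32.890) / -11240.889564 = -26.535788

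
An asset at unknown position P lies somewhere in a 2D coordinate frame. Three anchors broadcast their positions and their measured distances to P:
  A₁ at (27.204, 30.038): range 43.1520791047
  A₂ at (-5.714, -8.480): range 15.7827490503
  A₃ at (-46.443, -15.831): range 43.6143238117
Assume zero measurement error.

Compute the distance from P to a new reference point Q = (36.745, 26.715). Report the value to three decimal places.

eq1: (x − 27.204)² + (y − 30.038)² = 43.1520791047²
eq2: (x + 5.714)² + (y + 8.480)² = 15.7827490503²
eq3: (x + 46.443)² + (y + 15.831)² = 43.6143238117²
eq3−eq1, eq3−eq2 (x²,y² cancel):
  147.294·x + 91.738·y = -725.126440
  81.458·x + 14.702·y = -649.898540
det = 147.294·14.702 − 91.738·81.458 = -5307.277616
x = (-725.126440·14.702 − 91.738·-649.898540) / -5307.277616 = -9.224990
y = (147.294·-649.898540 − -725.126440·81.458) / -5307.277616 = 6.907271
|P − Q| = √((-9.224990 − 36.745)² + (6.907271 − 26.715)²) = 50.055830

50.056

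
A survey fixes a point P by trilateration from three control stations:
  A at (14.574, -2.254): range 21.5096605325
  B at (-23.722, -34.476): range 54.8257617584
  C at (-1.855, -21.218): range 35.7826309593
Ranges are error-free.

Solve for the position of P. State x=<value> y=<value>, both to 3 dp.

eq1: (x − 14.574)² + (y + 2.254)² = 21.5096605325²
eq2: (x + 23.722)² + (y + 34.476)² = 54.8257617584²
eq3: (x + 1.855)² + (y + 21.218)² = 35.7826309593²
eq2−eq1, eq2−eq3 (x²,y² cancel):
  76.592·x + 64.444·y = 1009.352788
  43.734·x + 26.516·y = 427.784163
det = 76.592·26.516 − 64.444·43.734 = -787.480424
x = (1009.352788·26.516 − 64.444·427.784163) / -787.480424 = 1.021135
y = (76.592·427.784163 − 1009.352788·43.734) / -787.480424 = 14.448855

x=1.021 y=14.449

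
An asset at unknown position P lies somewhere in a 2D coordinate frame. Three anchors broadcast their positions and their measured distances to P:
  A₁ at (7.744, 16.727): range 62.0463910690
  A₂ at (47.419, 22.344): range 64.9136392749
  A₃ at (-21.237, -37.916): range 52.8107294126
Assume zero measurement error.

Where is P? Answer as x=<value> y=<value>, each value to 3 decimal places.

eq1: (x − 7.744)² + (y − 16.727)² = 62.0463910690²
eq2: (x − 47.419)² + (y − 22.344)² = 64.9136392749²
eq3: (x + 21.237)² + (y + 37.916)² = 52.8107294126²
eq2−eq1, eq2−eq3 (x²,y² cancel):
  -79.350·x − 11.234·y = -2044.027913
  -137.312·x − 120.520·y = 565.624751
det = -79.350·-120.520 − -11.234·-137.312 = 8020.698992
x = (-2044.027913·-120.520 − -11.234·565.624751) / 8020.698992 = 31.506041
y = (-79.350·565.624751 − -2044.027913·-137.312) / 8020.698992 = -40.588967

x=31.506 y=-40.589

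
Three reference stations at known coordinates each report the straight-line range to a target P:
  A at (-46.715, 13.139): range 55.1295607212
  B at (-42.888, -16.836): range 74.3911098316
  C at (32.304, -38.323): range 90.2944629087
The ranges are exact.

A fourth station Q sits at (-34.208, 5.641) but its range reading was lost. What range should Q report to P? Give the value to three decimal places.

eq1: (x + 46.715)² + (y − 13.139)² = 55.1295607212²
eq2: (x + 42.888)² + (y + 16.836)² = 74.3911098316²
eq3: (x − 32.304)² + (y + 38.323)² = 90.2944629087²
eq1−eq3, eq1−eq2 (x²,y² cancel):
  158.038·x − 102.924·y = -4956.545368
  7.654·x − 59.950·y = -2726.861863
det = 158.038·-59.950 − -102.924·7.654 = -8686.597804
x = (-4956.545368·-59.950 − -102.924·-2726.861863) / -8686.597804 = -1.897793
y = (158.038·-2726.861863 − -4956.545368·7.654) / -8686.597804 = 45.243305
|P − Q| = √((-1.897793 − -34.208)² + (45.243305 − 5.641)²) = 51.110587

51.111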